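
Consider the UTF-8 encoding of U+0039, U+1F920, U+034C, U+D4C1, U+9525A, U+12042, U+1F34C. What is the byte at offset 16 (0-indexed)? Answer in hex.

U+0039 → 1-byte form 39 at offsets 0–0.
U+1F920 → 4-byte form F0 9F A4 A0 at offsets 1–4.
U+034C → 2-byte form CD 8C at offsets 5–6.
U+D4C1 → 3-byte form ED 93 81 at offsets 7–9.
U+9525A → 4-byte form F2 95 89 9A at offsets 10–13.
U+12042 → 4-byte form F0 92 81 82 at offsets 14–17.
Offset 16 falls in char 6's range; it's byte 3 of F0 92 81 82 = 0x81.

0x81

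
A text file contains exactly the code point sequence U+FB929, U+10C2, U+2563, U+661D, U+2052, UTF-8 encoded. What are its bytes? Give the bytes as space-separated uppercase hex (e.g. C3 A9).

F3 BB A4 A9 E1 83 82 E2 95 A3 E6 98 9D E2 81 92

U+FB929: 4-byte form → F3 BB A4 A9.
U+10C2: 3-byte form → E1 83 82.
U+2563: 3-byte form → E2 95 A3.
U+661D: 3-byte form → E6 98 9D.
U+2052: 3-byte form → E2 81 92.
Concatenated (16 bytes): F3 BB A4 A9 E1 83 82 E2 95 A3 E6 98 9D E2 81 92.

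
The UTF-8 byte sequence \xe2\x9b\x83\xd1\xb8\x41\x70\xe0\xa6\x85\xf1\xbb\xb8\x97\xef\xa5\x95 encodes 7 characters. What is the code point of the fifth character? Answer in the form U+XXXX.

Offset 0: leading byte 0xE2 = 11100010 → 3-byte char #1 = E2 9B 83.
Offset 3: leading byte 0xD1 = 11010001 → 2-byte char #2 = D1 B8.
Offset 5: leading byte 0x41 = 01000001 → 1-byte char #3 = 41.
Offset 6: leading byte 0x70 = 01110000 → 1-byte char #4 = 70.
Offset 7: leading byte 0xE0 = 11100000 → 3-byte char #5 = E0 A6 85.
Leading byte 0xE0 = 11100000 matches 1110xxxx → 3-byte sequence.
Byte 1: 0xE0 = 11100000, payload 0000 (4 bits).
Byte 2: 0xA6 = 10100110 (10xxxxxx ✓), payload 100110.
Byte 3: 0x85 = 10000101 (10xxxxxx ✓), payload 000101.
Concatenate: 0000100110000101 = 0x985 (16 bits → U+0985).

U+0985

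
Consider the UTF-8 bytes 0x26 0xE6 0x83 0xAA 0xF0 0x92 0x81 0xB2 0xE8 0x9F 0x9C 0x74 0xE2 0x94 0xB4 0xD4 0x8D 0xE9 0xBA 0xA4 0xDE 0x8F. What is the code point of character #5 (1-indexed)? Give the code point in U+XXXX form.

U+0074

Offset 0: leading byte 0x26 = 00100110 → 1-byte char #1 = 26.
Offset 1: leading byte 0xE6 = 11100110 → 3-byte char #2 = E6 83 AA.
Offset 4: leading byte 0xF0 = 11110000 → 4-byte char #3 = F0 92 81 B2.
Offset 8: leading byte 0xE8 = 11101000 → 3-byte char #4 = E8 9F 9C.
Offset 11: leading byte 0x74 = 01110100 → 1-byte char #5 = 74.
Leading byte 0x74 = 01110100 matches 0xxxxxxx → 1-byte sequence.
Byte 1: 0x74 = 01110100, payload 1110100 (7 bits).
Concatenate: 1110100 = 0x74 (7 bits → U+0074).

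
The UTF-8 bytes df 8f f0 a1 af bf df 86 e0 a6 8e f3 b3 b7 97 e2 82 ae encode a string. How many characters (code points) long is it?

Byte at offset 0: 0xDF = 11011111 → 2-byte char (#1). Advance 2.
Byte at offset 2: 0xF0 = 11110000 → 4-byte char (#2). Advance 4.
Byte at offset 6: 0xDF = 11011111 → 2-byte char (#3). Advance 2.
Byte at offset 8: 0xE0 = 11100000 → 3-byte char (#4). Advance 3.
Byte at offset 11: 0xF3 = 11110011 → 4-byte char (#5). Advance 4.
Byte at offset 15: 0xE2 = 11100010 → 3-byte char (#6). Advance 3.
Reached end at offset 18 after 6 code points.

6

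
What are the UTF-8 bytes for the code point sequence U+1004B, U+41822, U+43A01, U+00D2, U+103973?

U+1004B: 4-byte form → F0 90 81 8B.
U+41822: 4-byte form → F1 81 A0 A2.
U+43A01: 4-byte form → F1 83 A8 81.
U+00D2: 2-byte form → C3 92.
U+103973: 4-byte form → F4 83 A5 B3.
Concatenated (18 bytes): F0 90 81 8B F1 81 A0 A2 F1 83 A8 81 C3 92 F4 83 A5 B3.

F0 90 81 8B F1 81 A0 A2 F1 83 A8 81 C3 92 F4 83 A5 B3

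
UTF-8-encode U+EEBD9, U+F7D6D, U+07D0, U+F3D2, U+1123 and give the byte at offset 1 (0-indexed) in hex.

U+EEBD9 → 4-byte form F3 AE AF 99 at offsets 0–3.
Offset 1 falls in char 1's range; it's byte 2 of F3 AE AF 99 = 0xAE.

0xAE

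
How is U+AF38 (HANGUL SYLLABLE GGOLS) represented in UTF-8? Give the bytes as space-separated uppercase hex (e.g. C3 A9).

EA BC B8

U+AF38 = 0xAF38 = 44856 decimal. In range U+0800–U+FFFF → 3-byte form: 1110xxxx 10xxxxxx 10xxxxxx.
Binary (16 bits): 1010111100111000.
Split 4+6+6: 1010 | 111100 | 111000.
Byte 1: 11101010 = 0xEA.
Byte 2: 10111100 = 0xBC.
Byte 3: 10111000 = 0xB8.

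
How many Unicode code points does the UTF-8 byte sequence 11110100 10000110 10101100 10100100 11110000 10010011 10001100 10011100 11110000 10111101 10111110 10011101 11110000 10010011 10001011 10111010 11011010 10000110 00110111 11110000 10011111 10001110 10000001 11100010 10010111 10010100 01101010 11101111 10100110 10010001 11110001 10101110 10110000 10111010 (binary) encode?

11

Byte at offset 0: 0xF4 = 11110100 → 4-byte char (#1). Advance 4.
Byte at offset 4: 0xF0 = 11110000 → 4-byte char (#2). Advance 4.
Byte at offset 8: 0xF0 = 11110000 → 4-byte char (#3). Advance 4.
Byte at offset 12: 0xF0 = 11110000 → 4-byte char (#4). Advance 4.
Byte at offset 16: 0xDA = 11011010 → 2-byte char (#5). Advance 2.
Byte at offset 18: 0x37 = 00110111 → 1-byte char (#6). Advance 1.
Byte at offset 19: 0xF0 = 11110000 → 4-byte char (#7). Advance 4.
Byte at offset 23: 0xE2 = 11100010 → 3-byte char (#8). Advance 3.
Byte at offset 26: 0x6A = 01101010 → 1-byte char (#9). Advance 1.
Byte at offset 27: 0xEF = 11101111 → 3-byte char (#10). Advance 3.
Byte at offset 30: 0xF1 = 11110001 → 4-byte char (#11). Advance 4.
Reached end at offset 34 after 11 code points.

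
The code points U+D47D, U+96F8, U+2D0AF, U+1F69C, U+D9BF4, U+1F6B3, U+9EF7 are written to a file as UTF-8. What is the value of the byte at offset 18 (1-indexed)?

0xB4

1-indexed offset 18 is 0-indexed offset 17.
U+D47D → 3-byte form ED 91 BD at offsets 0–2.
U+96F8 → 3-byte form E9 9B B8 at offsets 3–5.
U+2D0AF → 4-byte form F0 AD 82 AF at offsets 6–9.
U+1F69C → 4-byte form F0 9F 9A 9C at offsets 10–13.
U+D9BF4 → 4-byte form F3 99 AF B4 at offsets 14–17.
Offset 17 falls in char 5's range; it's byte 4 of F3 99 AF B4 = 0xB4.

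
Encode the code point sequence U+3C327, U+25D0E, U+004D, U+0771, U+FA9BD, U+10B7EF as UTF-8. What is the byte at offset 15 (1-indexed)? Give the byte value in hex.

0xBD

1-indexed offset 15 is 0-indexed offset 14.
U+3C327 → 4-byte form F0 BC 8C A7 at offsets 0–3.
U+25D0E → 4-byte form F0 A5 B4 8E at offsets 4–7.
U+004D → 1-byte form 4D at offsets 8–8.
U+0771 → 2-byte form DD B1 at offsets 9–10.
U+FA9BD → 4-byte form F3 BA A6 BD at offsets 11–14.
Offset 14 falls in char 5's range; it's byte 4 of F3 BA A6 BD = 0xBD.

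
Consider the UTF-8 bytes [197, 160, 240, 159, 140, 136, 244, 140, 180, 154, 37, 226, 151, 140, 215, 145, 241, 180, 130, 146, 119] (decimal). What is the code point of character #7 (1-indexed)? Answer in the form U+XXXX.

Offset 0: leading byte 0xC5 = 11000101 → 2-byte char #1 = C5 A0.
Offset 2: leading byte 0xF0 = 11110000 → 4-byte char #2 = F0 9F 8C 88.
Offset 6: leading byte 0xF4 = 11110100 → 4-byte char #3 = F4 8C B4 9A.
Offset 10: leading byte 0x25 = 00100101 → 1-byte char #4 = 25.
Offset 11: leading byte 0xE2 = 11100010 → 3-byte char #5 = E2 97 8C.
Offset 14: leading byte 0xD7 = 11010111 → 2-byte char #6 = D7 91.
Offset 16: leading byte 0xF1 = 11110001 → 4-byte char #7 = F1 B4 82 92.
Leading byte 0xF1 = 11110001 matches 11110xxx → 4-byte sequence.
Byte 1: 0xF1 = 11110001, payload 001 (3 bits).
Byte 2: 0xB4 = 10110100 (10xxxxxx ✓), payload 110100.
Byte 3: 0x82 = 10000010 (10xxxxxx ✓), payload 000010.
Byte 4: 0x92 = 10010010 (10xxxxxx ✓), payload 010010.
Concatenate: 001110100000010010010 = 0x74092 (21 bits → U+74092).

U+74092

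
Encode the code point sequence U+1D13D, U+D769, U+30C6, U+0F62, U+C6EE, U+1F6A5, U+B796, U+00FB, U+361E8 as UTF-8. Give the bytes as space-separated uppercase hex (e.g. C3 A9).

F0 9D 84 BD ED 9D A9 E3 83 86 E0 BD A2 EC 9B AE F0 9F 9A A5 EB 9E 96 C3 BB F0 B6 87 A8

U+1D13D: 4-byte form → F0 9D 84 BD.
U+D769: 3-byte form → ED 9D A9.
U+30C6: 3-byte form → E3 83 86.
U+0F62: 3-byte form → E0 BD A2.
U+C6EE: 3-byte form → EC 9B AE.
U+1F6A5: 4-byte form → F0 9F 9A A5.
U+B796: 3-byte form → EB 9E 96.
U+00FB: 2-byte form → C3 BB.
U+361E8: 4-byte form → F0 B6 87 A8.
Concatenated (29 bytes): F0 9D 84 BD ED 9D A9 E3 83 86 E0 BD A2 EC 9B AE F0 9F 9A A5 EB 9E 96 C3 BB F0 B6 87 A8.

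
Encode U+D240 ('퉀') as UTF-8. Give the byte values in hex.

U+D240 = 0xD240 = 53824 decimal. In range U+0800–U+FFFF → 3-byte form: 1110xxxx 10xxxxxx 10xxxxxx.
Binary (16 bits): 1101001001000000.
Split 4+6+6: 1101 | 001001 | 000000.
Byte 1: 11101101 = 0xED.
Byte 2: 10001001 = 0x89.
Byte 3: 10000000 = 0x80.

ED 89 80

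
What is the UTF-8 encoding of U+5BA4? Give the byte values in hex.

E5 AE A4

U+5BA4 = 0x5BA4 = 23460 decimal. In range U+0800–U+FFFF → 3-byte form: 1110xxxx 10xxxxxx 10xxxxxx.
Binary (16 bits): 0101101110100100.
Split 4+6+6: 0101 | 101110 | 100100.
Byte 1: 11100101 = 0xE5.
Byte 2: 10101110 = 0xAE.
Byte 3: 10100100 = 0xA4.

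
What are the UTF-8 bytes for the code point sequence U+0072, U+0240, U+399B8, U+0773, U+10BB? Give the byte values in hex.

72 C9 80 F0 B9 A6 B8 DD B3 E1 82 BB

U+0072: 1-byte form → 72.
U+0240: 2-byte form → C9 80.
U+399B8: 4-byte form → F0 B9 A6 B8.
U+0773: 2-byte form → DD B3.
U+10BB: 3-byte form → E1 82 BB.
Concatenated (12 bytes): 72 C9 80 F0 B9 A6 B8 DD B3 E1 82 BB.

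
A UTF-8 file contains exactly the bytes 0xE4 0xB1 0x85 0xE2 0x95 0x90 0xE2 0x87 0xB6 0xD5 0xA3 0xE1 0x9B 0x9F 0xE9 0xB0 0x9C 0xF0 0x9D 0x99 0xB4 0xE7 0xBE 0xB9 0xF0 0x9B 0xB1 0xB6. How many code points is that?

Byte at offset 0: 0xE4 = 11100100 → 3-byte char (#1). Advance 3.
Byte at offset 3: 0xE2 = 11100010 → 3-byte char (#2). Advance 3.
Byte at offset 6: 0xE2 = 11100010 → 3-byte char (#3). Advance 3.
Byte at offset 9: 0xD5 = 11010101 → 2-byte char (#4). Advance 2.
Byte at offset 11: 0xE1 = 11100001 → 3-byte char (#5). Advance 3.
Byte at offset 14: 0xE9 = 11101001 → 3-byte char (#6). Advance 3.
Byte at offset 17: 0xF0 = 11110000 → 4-byte char (#7). Advance 4.
Byte at offset 21: 0xE7 = 11100111 → 3-byte char (#8). Advance 3.
Byte at offset 24: 0xF0 = 11110000 → 4-byte char (#9). Advance 4.
Reached end at offset 28 after 9 code points.

9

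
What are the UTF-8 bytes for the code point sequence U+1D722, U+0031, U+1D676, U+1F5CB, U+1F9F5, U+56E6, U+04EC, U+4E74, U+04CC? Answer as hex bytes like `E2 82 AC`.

U+1D722: 4-byte form → F0 9D 9C A2.
U+0031: 1-byte form → 31.
U+1D676: 4-byte form → F0 9D 99 B6.
U+1F5CB: 4-byte form → F0 9F 97 8B.
U+1F9F5: 4-byte form → F0 9F A7 B5.
U+56E6: 3-byte form → E5 9B A6.
U+04EC: 2-byte form → D3 AC.
U+4E74: 3-byte form → E4 B9 B4.
U+04CC: 2-byte form → D3 8C.
Concatenated (27 bytes): F0 9D 9C A2 31 F0 9D 99 B6 F0 9F 97 8B F0 9F A7 B5 E5 9B A6 D3 AC E4 B9 B4 D3 8C.

F0 9D 9C A2 31 F0 9D 99 B6 F0 9F 97 8B F0 9F A7 B5 E5 9B A6 D3 AC E4 B9 B4 D3 8C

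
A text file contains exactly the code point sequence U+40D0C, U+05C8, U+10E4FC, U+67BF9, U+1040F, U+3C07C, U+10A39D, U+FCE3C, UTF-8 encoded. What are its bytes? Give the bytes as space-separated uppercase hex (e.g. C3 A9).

U+40D0C: 4-byte form → F1 80 B4 8C.
U+05C8: 2-byte form → D7 88.
U+10E4FC: 4-byte form → F4 8E 93 BC.
U+67BF9: 4-byte form → F1 A7 AF B9.
U+1040F: 4-byte form → F0 90 90 8F.
U+3C07C: 4-byte form → F0 BC 81 BC.
U+10A39D: 4-byte form → F4 8A 8E 9D.
U+FCE3C: 4-byte form → F3 BC B8 BC.
Concatenated (30 bytes): F1 80 B4 8C D7 88 F4 8E 93 BC F1 A7 AF B9 F0 90 90 8F F0 BC 81 BC F4 8A 8E 9D F3 BC B8 BC.

F1 80 B4 8C D7 88 F4 8E 93 BC F1 A7 AF B9 F0 90 90 8F F0 BC 81 BC F4 8A 8E 9D F3 BC B8 BC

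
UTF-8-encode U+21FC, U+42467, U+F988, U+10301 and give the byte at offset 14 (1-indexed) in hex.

1-indexed offset 14 is 0-indexed offset 13.
U+21FC → 3-byte form E2 87 BC at offsets 0–2.
U+42467 → 4-byte form F1 82 91 A7 at offsets 3–6.
U+F988 → 3-byte form EF A6 88 at offsets 7–9.
U+10301 → 4-byte form F0 90 8C 81 at offsets 10–13.
Offset 13 falls in char 4's range; it's byte 4 of F0 90 8C 81 = 0x81.

0x81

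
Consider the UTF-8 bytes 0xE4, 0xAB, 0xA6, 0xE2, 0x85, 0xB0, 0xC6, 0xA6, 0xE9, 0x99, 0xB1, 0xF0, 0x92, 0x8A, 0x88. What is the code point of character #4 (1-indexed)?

Offset 0: leading byte 0xE4 = 11100100 → 3-byte char #1 = E4 AB A6.
Offset 3: leading byte 0xE2 = 11100010 → 3-byte char #2 = E2 85 B0.
Offset 6: leading byte 0xC6 = 11000110 → 2-byte char #3 = C6 A6.
Offset 8: leading byte 0xE9 = 11101001 → 3-byte char #4 = E9 99 B1.
Leading byte 0xE9 = 11101001 matches 1110xxxx → 3-byte sequence.
Byte 1: 0xE9 = 11101001, payload 1001 (4 bits).
Byte 2: 0x99 = 10011001 (10xxxxxx ✓), payload 011001.
Byte 3: 0xB1 = 10110001 (10xxxxxx ✓), payload 110001.
Concatenate: 1001011001110001 = 0x9671 (16 bits → U+9671).

U+9671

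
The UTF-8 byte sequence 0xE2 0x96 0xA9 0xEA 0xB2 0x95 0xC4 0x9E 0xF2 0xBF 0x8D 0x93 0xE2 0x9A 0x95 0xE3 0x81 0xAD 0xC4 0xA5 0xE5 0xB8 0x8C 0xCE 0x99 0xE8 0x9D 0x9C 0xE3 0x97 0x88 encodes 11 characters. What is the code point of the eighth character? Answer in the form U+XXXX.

Offset 0: leading byte 0xE2 = 11100010 → 3-byte char #1 = E2 96 A9.
Offset 3: leading byte 0xEA = 11101010 → 3-byte char #2 = EA B2 95.
Offset 6: leading byte 0xC4 = 11000100 → 2-byte char #3 = C4 9E.
Offset 8: leading byte 0xF2 = 11110010 → 4-byte char #4 = F2 BF 8D 93.
Offset 12: leading byte 0xE2 = 11100010 → 3-byte char #5 = E2 9A 95.
Offset 15: leading byte 0xE3 = 11100011 → 3-byte char #6 = E3 81 AD.
Offset 18: leading byte 0xC4 = 11000100 → 2-byte char #7 = C4 A5.
Offset 20: leading byte 0xE5 = 11100101 → 3-byte char #8 = E5 B8 8C.
Leading byte 0xE5 = 11100101 matches 1110xxxx → 3-byte sequence.
Byte 1: 0xE5 = 11100101, payload 0101 (4 bits).
Byte 2: 0xB8 = 10111000 (10xxxxxx ✓), payload 111000.
Byte 3: 0x8C = 10001100 (10xxxxxx ✓), payload 001100.
Concatenate: 0101111000001100 = 0x5E0C (16 bits → U+5E0C).

U+5E0C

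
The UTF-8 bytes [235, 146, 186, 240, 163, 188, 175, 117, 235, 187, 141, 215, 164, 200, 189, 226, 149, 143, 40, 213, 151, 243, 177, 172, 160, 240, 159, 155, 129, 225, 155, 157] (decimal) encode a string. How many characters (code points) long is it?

Byte at offset 0: 0xEB = 11101011 → 3-byte char (#1). Advance 3.
Byte at offset 3: 0xF0 = 11110000 → 4-byte char (#2). Advance 4.
Byte at offset 7: 0x75 = 01110101 → 1-byte char (#3). Advance 1.
Byte at offset 8: 0xEB = 11101011 → 3-byte char (#4). Advance 3.
Byte at offset 11: 0xD7 = 11010111 → 2-byte char (#5). Advance 2.
Byte at offset 13: 0xC8 = 11001000 → 2-byte char (#6). Advance 2.
Byte at offset 15: 0xE2 = 11100010 → 3-byte char (#7). Advance 3.
Byte at offset 18: 0x28 = 00101000 → 1-byte char (#8). Advance 1.
Byte at offset 19: 0xD5 = 11010101 → 2-byte char (#9). Advance 2.
Byte at offset 21: 0xF3 = 11110011 → 4-byte char (#10). Advance 4.
Byte at offset 25: 0xF0 = 11110000 → 4-byte char (#11). Advance 4.
Byte at offset 29: 0xE1 = 11100001 → 3-byte char (#12). Advance 3.
Reached end at offset 32 after 12 code points.

12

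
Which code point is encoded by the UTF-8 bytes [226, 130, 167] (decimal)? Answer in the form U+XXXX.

Leading byte 0xE2 = 11100010 matches 1110xxxx → 3-byte sequence.
Byte 1: 0xE2 = 11100010, payload 0010 (4 bits).
Byte 2: 0x82 = 10000010 (10xxxxxx ✓), payload 000010.
Byte 3: 0xA7 = 10100111 (10xxxxxx ✓), payload 100111.
Concatenate: 0010000010100111 = 0x20A7 (16 bits → U+20A7).

U+20A7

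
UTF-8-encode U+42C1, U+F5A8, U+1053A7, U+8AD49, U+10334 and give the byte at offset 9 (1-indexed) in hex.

1-indexed offset 9 is 0-indexed offset 8.
U+42C1 → 3-byte form E4 8B 81 at offsets 0–2.
U+F5A8 → 3-byte form EF 96 A8 at offsets 3–5.
U+1053A7 → 4-byte form F4 85 8E A7 at offsets 6–9.
Offset 8 falls in char 3's range; it's byte 3 of F4 85 8E A7 = 0x8E.

0x8E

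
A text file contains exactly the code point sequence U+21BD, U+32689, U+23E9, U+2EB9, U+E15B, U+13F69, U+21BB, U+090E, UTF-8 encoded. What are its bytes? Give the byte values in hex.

U+21BD: 3-byte form → E2 86 BD.
U+32689: 4-byte form → F0 B2 9A 89.
U+23E9: 3-byte form → E2 8F A9.
U+2EB9: 3-byte form → E2 BA B9.
U+E15B: 3-byte form → EE 85 9B.
U+13F69: 4-byte form → F0 93 BD A9.
U+21BB: 3-byte form → E2 86 BB.
U+090E: 3-byte form → E0 A4 8E.
Concatenated (26 bytes): E2 86 BD F0 B2 9A 89 E2 8F A9 E2 BA B9 EE 85 9B F0 93 BD A9 E2 86 BB E0 A4 8E.

E2 86 BD F0 B2 9A 89 E2 8F A9 E2 BA B9 EE 85 9B F0 93 BD A9 E2 86 BB E0 A4 8E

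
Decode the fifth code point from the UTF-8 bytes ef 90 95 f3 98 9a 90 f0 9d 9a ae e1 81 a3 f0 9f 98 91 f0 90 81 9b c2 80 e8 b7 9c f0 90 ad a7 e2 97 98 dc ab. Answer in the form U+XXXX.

Offset 0: leading byte 0xEF = 11101111 → 3-byte char #1 = EF 90 95.
Offset 3: leading byte 0xF3 = 11110011 → 4-byte char #2 = F3 98 9A 90.
Offset 7: leading byte 0xF0 = 11110000 → 4-byte char #3 = F0 9D 9A AE.
Offset 11: leading byte 0xE1 = 11100001 → 3-byte char #4 = E1 81 A3.
Offset 14: leading byte 0xF0 = 11110000 → 4-byte char #5 = F0 9F 98 91.
Leading byte 0xF0 = 11110000 matches 11110xxx → 4-byte sequence.
Byte 1: 0xF0 = 11110000, payload 000 (3 bits).
Byte 2: 0x9F = 10011111 (10xxxxxx ✓), payload 011111.
Byte 3: 0x98 = 10011000 (10xxxxxx ✓), payload 011000.
Byte 4: 0x91 = 10010001 (10xxxxxx ✓), payload 010001.
Concatenate: 000011111011000010001 = 0x1F611 (21 bits → U+1F611).

U+1F611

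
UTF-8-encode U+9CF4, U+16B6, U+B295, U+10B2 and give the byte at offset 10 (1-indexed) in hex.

0xE1

1-indexed offset 10 is 0-indexed offset 9.
U+9CF4 → 3-byte form E9 B3 B4 at offsets 0–2.
U+16B6 → 3-byte form E1 9A B6 at offsets 3–5.
U+B295 → 3-byte form EB 8A 95 at offsets 6–8.
U+10B2 → 3-byte form E1 82 B2 at offsets 9–11.
Offset 9 falls in char 4's range; it's byte 1 of E1 82 B2 = 0xE1.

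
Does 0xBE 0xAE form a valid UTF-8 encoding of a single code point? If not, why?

invalid (continuation byte with no leading byte)

Byte 0xBE = 10111110 has the form 10xxxxxx — a continuation byte — but there is no preceding leading byte.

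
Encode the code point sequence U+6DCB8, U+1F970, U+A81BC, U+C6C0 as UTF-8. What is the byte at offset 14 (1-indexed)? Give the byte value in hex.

0x9B

1-indexed offset 14 is 0-indexed offset 13.
U+6DCB8 → 4-byte form F1 AD B2 B8 at offsets 0–3.
U+1F970 → 4-byte form F0 9F A5 B0 at offsets 4–7.
U+A81BC → 4-byte form F2 A8 86 BC at offsets 8–11.
U+C6C0 → 3-byte form EC 9B 80 at offsets 12–14.
Offset 13 falls in char 4's range; it's byte 2 of EC 9B 80 = 0x9B.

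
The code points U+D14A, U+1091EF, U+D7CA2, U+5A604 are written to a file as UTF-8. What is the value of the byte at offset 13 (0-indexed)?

U+D14A → 3-byte form ED 85 8A at offsets 0–2.
U+1091EF → 4-byte form F4 89 87 AF at offsets 3–6.
U+D7CA2 → 4-byte form F3 97 B2 A2 at offsets 7–10.
U+5A604 → 4-byte form F1 9A 98 84 at offsets 11–14.
Offset 13 falls in char 4's range; it's byte 3 of F1 9A 98 84 = 0x98.

0x98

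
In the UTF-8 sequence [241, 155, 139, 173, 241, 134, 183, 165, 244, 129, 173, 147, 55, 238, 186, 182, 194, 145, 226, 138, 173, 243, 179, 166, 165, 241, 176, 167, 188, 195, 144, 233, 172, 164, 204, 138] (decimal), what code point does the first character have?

U+5B2ED

Offset 0: leading byte 0xF1 = 11110001 → 4-byte char #1 = F1 9B 8B AD.
Leading byte 0xF1 = 11110001 matches 11110xxx → 4-byte sequence.
Byte 1: 0xF1 = 11110001, payload 001 (3 bits).
Byte 2: 0x9B = 10011011 (10xxxxxx ✓), payload 011011.
Byte 3: 0x8B = 10001011 (10xxxxxx ✓), payload 001011.
Byte 4: 0xAD = 10101101 (10xxxxxx ✓), payload 101101.
Concatenate: 001011011001011101101 = 0x5B2ED (21 bits → U+5B2ED).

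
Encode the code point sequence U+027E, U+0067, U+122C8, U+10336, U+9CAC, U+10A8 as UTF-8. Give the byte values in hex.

U+027E: 2-byte form → C9 BE.
U+0067: 1-byte form → 67.
U+122C8: 4-byte form → F0 92 8B 88.
U+10336: 4-byte form → F0 90 8C B6.
U+9CAC: 3-byte form → E9 B2 AC.
U+10A8: 3-byte form → E1 82 A8.
Concatenated (17 bytes): C9 BE 67 F0 92 8B 88 F0 90 8C B6 E9 B2 AC E1 82 A8.

C9 BE 67 F0 92 8B 88 F0 90 8C B6 E9 B2 AC E1 82 A8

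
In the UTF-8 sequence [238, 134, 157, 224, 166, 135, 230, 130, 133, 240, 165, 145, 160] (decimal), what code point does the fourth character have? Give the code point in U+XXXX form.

U+25460

Offset 0: leading byte 0xEE = 11101110 → 3-byte char #1 = EE 86 9D.
Offset 3: leading byte 0xE0 = 11100000 → 3-byte char #2 = E0 A6 87.
Offset 6: leading byte 0xE6 = 11100110 → 3-byte char #3 = E6 82 85.
Offset 9: leading byte 0xF0 = 11110000 → 4-byte char #4 = F0 A5 91 A0.
Leading byte 0xF0 = 11110000 matches 11110xxx → 4-byte sequence.
Byte 1: 0xF0 = 11110000, payload 000 (3 bits).
Byte 2: 0xA5 = 10100101 (10xxxxxx ✓), payload 100101.
Byte 3: 0x91 = 10010001 (10xxxxxx ✓), payload 010001.
Byte 4: 0xA0 = 10100000 (10xxxxxx ✓), payload 100000.
Concatenate: 000100101010001100000 = 0x25460 (21 bits → U+25460).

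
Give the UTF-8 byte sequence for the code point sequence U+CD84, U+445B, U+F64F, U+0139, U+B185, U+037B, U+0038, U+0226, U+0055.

U+CD84: 3-byte form → EC B6 84.
U+445B: 3-byte form → E4 91 9B.
U+F64F: 3-byte form → EF 99 8F.
U+0139: 2-byte form → C4 B9.
U+B185: 3-byte form → EB 86 85.
U+037B: 2-byte form → CD BB.
U+0038: 1-byte form → 38.
U+0226: 2-byte form → C8 A6.
U+0055: 1-byte form → 55.
Concatenated (20 bytes): EC B6 84 E4 91 9B EF 99 8F C4 B9 EB 86 85 CD BB 38 C8 A6 55.

EC B6 84 E4 91 9B EF 99 8F C4 B9 EB 86 85 CD BB 38 C8 A6 55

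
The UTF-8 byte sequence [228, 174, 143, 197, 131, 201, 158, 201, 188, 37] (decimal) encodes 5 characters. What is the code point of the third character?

Offset 0: leading byte 0xE4 = 11100100 → 3-byte char #1 = E4 AE 8F.
Offset 3: leading byte 0xC5 = 11000101 → 2-byte char #2 = C5 83.
Offset 5: leading byte 0xC9 = 11001001 → 2-byte char #3 = C9 9E.
Leading byte 0xC9 = 11001001 matches 110xxxxx → 2-byte sequence.
Byte 1: 0xC9 = 11001001, payload 01001 (5 bits).
Byte 2: 0x9E = 10011110 (10xxxxxx ✓), payload 011110.
Concatenate: 01001011110 = 0x25E (11 bits → U+025E).

U+025E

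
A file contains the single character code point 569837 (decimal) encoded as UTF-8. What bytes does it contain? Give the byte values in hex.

F2 8B 87 AD

U+8B1ED = 0x8B1ED = 569837 decimal. In range U+10000–U+10FFFF → 4-byte form: 11110xxx 10xxxxxx 10xxxxxx 10xxxxxx.
Binary (21 bits): 010001011000111101101.
Split 3+6+6+6: 010 | 001011 | 000111 | 101101.
Byte 1: 11110010 = 0xF2.
Byte 2: 10001011 = 0x8B.
Byte 3: 10000111 = 0x87.
Byte 4: 10101101 = 0xAD.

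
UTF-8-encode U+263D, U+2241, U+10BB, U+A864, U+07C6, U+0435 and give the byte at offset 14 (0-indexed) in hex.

U+263D → 3-byte form E2 98 BD at offsets 0–2.
U+2241 → 3-byte form E2 89 81 at offsets 3–5.
U+10BB → 3-byte form E1 82 BB at offsets 6–8.
U+A864 → 3-byte form EA A1 A4 at offsets 9–11.
U+07C6 → 2-byte form DF 86 at offsets 12–13.
U+0435 → 2-byte form D0 B5 at offsets 14–15.
Offset 14 falls in char 6's range; it's byte 1 of D0 B5 = 0xD0.

0xD0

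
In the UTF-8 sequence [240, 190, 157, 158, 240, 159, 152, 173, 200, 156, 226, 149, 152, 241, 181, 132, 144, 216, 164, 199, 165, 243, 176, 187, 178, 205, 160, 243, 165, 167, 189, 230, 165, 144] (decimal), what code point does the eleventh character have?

Offset 0: leading byte 0xF0 = 11110000 → 4-byte char #1 = F0 BE 9D 9E.
Offset 4: leading byte 0xF0 = 11110000 → 4-byte char #2 = F0 9F 98 AD.
Offset 8: leading byte 0xC8 = 11001000 → 2-byte char #3 = C8 9C.
Offset 10: leading byte 0xE2 = 11100010 → 3-byte char #4 = E2 95 98.
Offset 13: leading byte 0xF1 = 11110001 → 4-byte char #5 = F1 B5 84 90.
Offset 17: leading byte 0xD8 = 11011000 → 2-byte char #6 = D8 A4.
Offset 19: leading byte 0xC7 = 11000111 → 2-byte char #7 = C7 A5.
Offset 21: leading byte 0xF3 = 11110011 → 4-byte char #8 = F3 B0 BB B2.
Offset 25: leading byte 0xCD = 11001101 → 2-byte char #9 = CD A0.
Offset 27: leading byte 0xF3 = 11110011 → 4-byte char #10 = F3 A5 A7 BD.
Offset 31: leading byte 0xE6 = 11100110 → 3-byte char #11 = E6 A5 90.
Leading byte 0xE6 = 11100110 matches 1110xxxx → 3-byte sequence.
Byte 1: 0xE6 = 11100110, payload 0110 (4 bits).
Byte 2: 0xA5 = 10100101 (10xxxxxx ✓), payload 100101.
Byte 3: 0x90 = 10010000 (10xxxxxx ✓), payload 010000.
Concatenate: 0110100101010000 = 0x6950 (16 bits → U+6950).

U+6950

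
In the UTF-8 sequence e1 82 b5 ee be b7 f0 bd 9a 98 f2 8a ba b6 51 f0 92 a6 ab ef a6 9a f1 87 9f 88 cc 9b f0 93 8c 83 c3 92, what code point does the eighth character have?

U+477C8

Offset 0: leading byte 0xE1 = 11100001 → 3-byte char #1 = E1 82 B5.
Offset 3: leading byte 0xEE = 11101110 → 3-byte char #2 = EE BE B7.
Offset 6: leading byte 0xF0 = 11110000 → 4-byte char #3 = F0 BD 9A 98.
Offset 10: leading byte 0xF2 = 11110010 → 4-byte char #4 = F2 8A BA B6.
Offset 14: leading byte 0x51 = 01010001 → 1-byte char #5 = 51.
Offset 15: leading byte 0xF0 = 11110000 → 4-byte char #6 = F0 92 A6 AB.
Offset 19: leading byte 0xEF = 11101111 → 3-byte char #7 = EF A6 9A.
Offset 22: leading byte 0xF1 = 11110001 → 4-byte char #8 = F1 87 9F 88.
Leading byte 0xF1 = 11110001 matches 11110xxx → 4-byte sequence.
Byte 1: 0xF1 = 11110001, payload 001 (3 bits).
Byte 2: 0x87 = 10000111 (10xxxxxx ✓), payload 000111.
Byte 3: 0x9F = 10011111 (10xxxxxx ✓), payload 011111.
Byte 4: 0x88 = 10001000 (10xxxxxx ✓), payload 001000.
Concatenate: 001000111011111001000 = 0x477C8 (21 bits → U+477C8).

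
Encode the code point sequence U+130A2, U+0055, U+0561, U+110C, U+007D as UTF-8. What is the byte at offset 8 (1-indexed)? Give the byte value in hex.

0xE1

1-indexed offset 8 is 0-indexed offset 7.
U+130A2 → 4-byte form F0 93 82 A2 at offsets 0–3.
U+0055 → 1-byte form 55 at offsets 4–4.
U+0561 → 2-byte form D5 A1 at offsets 5–6.
U+110C → 3-byte form E1 84 8C at offsets 7–9.
Offset 7 falls in char 4's range; it's byte 1 of E1 84 8C = 0xE1.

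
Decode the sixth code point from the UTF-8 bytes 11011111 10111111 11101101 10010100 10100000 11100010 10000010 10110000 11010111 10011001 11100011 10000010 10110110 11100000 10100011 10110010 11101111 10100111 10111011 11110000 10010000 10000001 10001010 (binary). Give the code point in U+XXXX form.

Offset 0: leading byte 0xDF = 11011111 → 2-byte char #1 = DF BF.
Offset 2: leading byte 0xED = 11101101 → 3-byte char #2 = ED 94 A0.
Offset 5: leading byte 0xE2 = 11100010 → 3-byte char #3 = E2 82 B0.
Offset 8: leading byte 0xD7 = 11010111 → 2-byte char #4 = D7 99.
Offset 10: leading byte 0xE3 = 11100011 → 3-byte char #5 = E3 82 B6.
Offset 13: leading byte 0xE0 = 11100000 → 3-byte char #6 = E0 A3 B2.
Leading byte 0xE0 = 11100000 matches 1110xxxx → 3-byte sequence.
Byte 1: 0xE0 = 11100000, payload 0000 (4 bits).
Byte 2: 0xA3 = 10100011 (10xxxxxx ✓), payload 100011.
Byte 3: 0xB2 = 10110010 (10xxxxxx ✓), payload 110010.
Concatenate: 0000100011110010 = 0x8F2 (16 bits → U+08F2).

U+08F2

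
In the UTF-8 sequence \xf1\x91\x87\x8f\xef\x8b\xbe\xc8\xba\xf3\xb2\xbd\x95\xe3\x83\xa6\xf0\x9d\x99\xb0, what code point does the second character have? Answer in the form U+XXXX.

U+F2FE

Offset 0: leading byte 0xF1 = 11110001 → 4-byte char #1 = F1 91 87 8F.
Offset 4: leading byte 0xEF = 11101111 → 3-byte char #2 = EF 8B BE.
Leading byte 0xEF = 11101111 matches 1110xxxx → 3-byte sequence.
Byte 1: 0xEF = 11101111, payload 1111 (4 bits).
Byte 2: 0x8B = 10001011 (10xxxxxx ✓), payload 001011.
Byte 3: 0xBE = 10111110 (10xxxxxx ✓), payload 111110.
Concatenate: 1111001011111110 = 0xF2FE (16 bits → U+F2FE).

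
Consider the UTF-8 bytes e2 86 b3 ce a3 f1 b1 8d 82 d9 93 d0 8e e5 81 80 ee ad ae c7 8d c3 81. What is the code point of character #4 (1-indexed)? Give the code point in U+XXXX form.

Offset 0: leading byte 0xE2 = 11100010 → 3-byte char #1 = E2 86 B3.
Offset 3: leading byte 0xCE = 11001110 → 2-byte char #2 = CE A3.
Offset 5: leading byte 0xF1 = 11110001 → 4-byte char #3 = F1 B1 8D 82.
Offset 9: leading byte 0xD9 = 11011001 → 2-byte char #4 = D9 93.
Leading byte 0xD9 = 11011001 matches 110xxxxx → 2-byte sequence.
Byte 1: 0xD9 = 11011001, payload 11001 (5 bits).
Byte 2: 0x93 = 10010011 (10xxxxxx ✓), payload 010011.
Concatenate: 11001010011 = 0x653 (11 bits → U+0653).

U+0653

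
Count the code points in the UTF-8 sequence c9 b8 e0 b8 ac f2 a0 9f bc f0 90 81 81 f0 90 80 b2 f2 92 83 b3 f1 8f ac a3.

7

Byte at offset 0: 0xC9 = 11001001 → 2-byte char (#1). Advance 2.
Byte at offset 2: 0xE0 = 11100000 → 3-byte char (#2). Advance 3.
Byte at offset 5: 0xF2 = 11110010 → 4-byte char (#3). Advance 4.
Byte at offset 9: 0xF0 = 11110000 → 4-byte char (#4). Advance 4.
Byte at offset 13: 0xF0 = 11110000 → 4-byte char (#5). Advance 4.
Byte at offset 17: 0xF2 = 11110010 → 4-byte char (#6). Advance 4.
Byte at offset 21: 0xF1 = 11110001 → 4-byte char (#7). Advance 4.
Reached end at offset 25 after 7 code points.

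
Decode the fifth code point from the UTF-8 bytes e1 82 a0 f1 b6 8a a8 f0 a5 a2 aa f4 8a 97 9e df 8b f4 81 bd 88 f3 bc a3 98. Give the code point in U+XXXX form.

U+07CB

Offset 0: leading byte 0xE1 = 11100001 → 3-byte char #1 = E1 82 A0.
Offset 3: leading byte 0xF1 = 11110001 → 4-byte char #2 = F1 B6 8A A8.
Offset 7: leading byte 0xF0 = 11110000 → 4-byte char #3 = F0 A5 A2 AA.
Offset 11: leading byte 0xF4 = 11110100 → 4-byte char #4 = F4 8A 97 9E.
Offset 15: leading byte 0xDF = 11011111 → 2-byte char #5 = DF 8B.
Leading byte 0xDF = 11011111 matches 110xxxxx → 2-byte sequence.
Byte 1: 0xDF = 11011111, payload 11111 (5 bits).
Byte 2: 0x8B = 10001011 (10xxxxxx ✓), payload 001011.
Concatenate: 11111001011 = 0x7CB (11 bits → U+07CB).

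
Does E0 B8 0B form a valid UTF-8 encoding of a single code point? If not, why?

invalid (non-continuation byte where continuation expected)

Leading byte 0xE0 = 11100000 → 3-byte form.
Byte 3 is 0x0B = 00001011, which is not 10xxxxxx — expected a continuation byte.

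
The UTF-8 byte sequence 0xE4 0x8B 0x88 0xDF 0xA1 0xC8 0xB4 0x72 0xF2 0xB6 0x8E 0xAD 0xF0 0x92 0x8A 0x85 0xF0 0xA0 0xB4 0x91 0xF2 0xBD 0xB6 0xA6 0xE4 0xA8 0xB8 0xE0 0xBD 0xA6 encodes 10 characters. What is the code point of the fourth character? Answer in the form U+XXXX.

Offset 0: leading byte 0xE4 = 11100100 → 3-byte char #1 = E4 8B 88.
Offset 3: leading byte 0xDF = 11011111 → 2-byte char #2 = DF A1.
Offset 5: leading byte 0xC8 = 11001000 → 2-byte char #3 = C8 B4.
Offset 7: leading byte 0x72 = 01110010 → 1-byte char #4 = 72.
Leading byte 0x72 = 01110010 matches 0xxxxxxx → 1-byte sequence.
Byte 1: 0x72 = 01110010, payload 1110010 (7 bits).
Concatenate: 1110010 = 0x72 (7 bits → U+0072).

U+0072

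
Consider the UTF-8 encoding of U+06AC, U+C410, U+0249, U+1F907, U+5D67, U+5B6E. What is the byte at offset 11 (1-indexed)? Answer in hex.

0x87

1-indexed offset 11 is 0-indexed offset 10.
U+06AC → 2-byte form DA AC at offsets 0–1.
U+C410 → 3-byte form EC 90 90 at offsets 2–4.
U+0249 → 2-byte form C9 89 at offsets 5–6.
U+1F907 → 4-byte form F0 9F A4 87 at offsets 7–10.
Offset 10 falls in char 4's range; it's byte 4 of F0 9F A4 87 = 0x87.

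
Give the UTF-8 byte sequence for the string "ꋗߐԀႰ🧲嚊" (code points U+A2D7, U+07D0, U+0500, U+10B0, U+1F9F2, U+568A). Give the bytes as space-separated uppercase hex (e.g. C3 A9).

EA 8B 97 DF 90 D4 80 E1 82 B0 F0 9F A7 B2 E5 9A 8A

U+A2D7: 3-byte form → EA 8B 97.
U+07D0: 2-byte form → DF 90.
U+0500: 2-byte form → D4 80.
U+10B0: 3-byte form → E1 82 B0.
U+1F9F2: 4-byte form → F0 9F A7 B2.
U+568A: 3-byte form → E5 9A 8A.
Concatenated (17 bytes): EA 8B 97 DF 90 D4 80 E1 82 B0 F0 9F A7 B2 E5 9A 8A.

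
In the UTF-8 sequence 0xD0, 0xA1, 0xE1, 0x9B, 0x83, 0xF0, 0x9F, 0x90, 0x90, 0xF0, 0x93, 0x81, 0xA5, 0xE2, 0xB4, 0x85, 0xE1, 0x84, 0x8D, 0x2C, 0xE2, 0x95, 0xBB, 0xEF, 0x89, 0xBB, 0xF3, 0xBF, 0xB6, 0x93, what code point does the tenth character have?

Offset 0: leading byte 0xD0 = 11010000 → 2-byte char #1 = D0 A1.
Offset 2: leading byte 0xE1 = 11100001 → 3-byte char #2 = E1 9B 83.
Offset 5: leading byte 0xF0 = 11110000 → 4-byte char #3 = F0 9F 90 90.
Offset 9: leading byte 0xF0 = 11110000 → 4-byte char #4 = F0 93 81 A5.
Offset 13: leading byte 0xE2 = 11100010 → 3-byte char #5 = E2 B4 85.
Offset 16: leading byte 0xE1 = 11100001 → 3-byte char #6 = E1 84 8D.
Offset 19: leading byte 0x2C = 00101100 → 1-byte char #7 = 2C.
Offset 20: leading byte 0xE2 = 11100010 → 3-byte char #8 = E2 95 BB.
Offset 23: leading byte 0xEF = 11101111 → 3-byte char #9 = EF 89 BB.
Offset 26: leading byte 0xF3 = 11110011 → 4-byte char #10 = F3 BF B6 93.
Leading byte 0xF3 = 11110011 matches 11110xxx → 4-byte sequence.
Byte 1: 0xF3 = 11110011, payload 011 (3 bits).
Byte 2: 0xBF = 10111111 (10xxxxxx ✓), payload 111111.
Byte 3: 0xB6 = 10110110 (10xxxxxx ✓), payload 110110.
Byte 4: 0x93 = 10010011 (10xxxxxx ✓), payload 010011.
Concatenate: 011111111110110010011 = 0xFFD93 (21 bits → U+FFD93).

U+FFD93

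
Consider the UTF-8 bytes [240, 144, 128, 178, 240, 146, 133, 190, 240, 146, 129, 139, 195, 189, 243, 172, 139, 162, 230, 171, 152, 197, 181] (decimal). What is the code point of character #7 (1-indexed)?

Offset 0: leading byte 0xF0 = 11110000 → 4-byte char #1 = F0 90 80 B2.
Offset 4: leading byte 0xF0 = 11110000 → 4-byte char #2 = F0 92 85 BE.
Offset 8: leading byte 0xF0 = 11110000 → 4-byte char #3 = F0 92 81 8B.
Offset 12: leading byte 0xC3 = 11000011 → 2-byte char #4 = C3 BD.
Offset 14: leading byte 0xF3 = 11110011 → 4-byte char #5 = F3 AC 8B A2.
Offset 18: leading byte 0xE6 = 11100110 → 3-byte char #6 = E6 AB 98.
Offset 21: leading byte 0xC5 = 11000101 → 2-byte char #7 = C5 B5.
Leading byte 0xC5 = 11000101 matches 110xxxxx → 2-byte sequence.
Byte 1: 0xC5 = 11000101, payload 00101 (5 bits).
Byte 2: 0xB5 = 10110101 (10xxxxxx ✓), payload 110101.
Concatenate: 00101110101 = 0x175 (11 bits → U+0175).

U+0175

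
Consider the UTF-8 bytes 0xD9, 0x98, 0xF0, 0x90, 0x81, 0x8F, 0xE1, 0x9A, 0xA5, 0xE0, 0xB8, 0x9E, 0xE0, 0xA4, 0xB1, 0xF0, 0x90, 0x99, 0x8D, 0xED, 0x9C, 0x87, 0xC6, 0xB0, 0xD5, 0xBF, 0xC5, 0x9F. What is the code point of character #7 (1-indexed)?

Offset 0: leading byte 0xD9 = 11011001 → 2-byte char #1 = D9 98.
Offset 2: leading byte 0xF0 = 11110000 → 4-byte char #2 = F0 90 81 8F.
Offset 6: leading byte 0xE1 = 11100001 → 3-byte char #3 = E1 9A A5.
Offset 9: leading byte 0xE0 = 11100000 → 3-byte char #4 = E0 B8 9E.
Offset 12: leading byte 0xE0 = 11100000 → 3-byte char #5 = E0 A4 B1.
Offset 15: leading byte 0xF0 = 11110000 → 4-byte char #6 = F0 90 99 8D.
Offset 19: leading byte 0xED = 11101101 → 3-byte char #7 = ED 9C 87.
Leading byte 0xED = 11101101 matches 1110xxxx → 3-byte sequence.
Byte 1: 0xED = 11101101, payload 1101 (4 bits).
Byte 2: 0x9C = 10011100 (10xxxxxx ✓), payload 011100.
Byte 3: 0x87 = 10000111 (10xxxxxx ✓), payload 000111.
Concatenate: 1101011100000111 = 0xD707 (16 bits → U+D707).

U+D707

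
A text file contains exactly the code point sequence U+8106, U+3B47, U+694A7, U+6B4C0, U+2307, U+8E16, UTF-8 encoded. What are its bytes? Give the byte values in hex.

E8 84 86 E3 AD 87 F1 A9 92 A7 F1 AB 93 80 E2 8C 87 E8 B8 96

U+8106: 3-byte form → E8 84 86.
U+3B47: 3-byte form → E3 AD 87.
U+694A7: 4-byte form → F1 A9 92 A7.
U+6B4C0: 4-byte form → F1 AB 93 80.
U+2307: 3-byte form → E2 8C 87.
U+8E16: 3-byte form → E8 B8 96.
Concatenated (20 bytes): E8 84 86 E3 AD 87 F1 A9 92 A7 F1 AB 93 80 E2 8C 87 E8 B8 96.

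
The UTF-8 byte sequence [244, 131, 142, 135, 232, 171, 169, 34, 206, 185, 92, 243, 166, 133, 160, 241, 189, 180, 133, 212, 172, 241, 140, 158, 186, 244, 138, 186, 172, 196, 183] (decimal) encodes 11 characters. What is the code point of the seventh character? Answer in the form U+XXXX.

Offset 0: leading byte 0xF4 = 11110100 → 4-byte char #1 = F4 83 8E 87.
Offset 4: leading byte 0xE8 = 11101000 → 3-byte char #2 = E8 AB A9.
Offset 7: leading byte 0x22 = 00100010 → 1-byte char #3 = 22.
Offset 8: leading byte 0xCE = 11001110 → 2-byte char #4 = CE B9.
Offset 10: leading byte 0x5C = 01011100 → 1-byte char #5 = 5C.
Offset 11: leading byte 0xF3 = 11110011 → 4-byte char #6 = F3 A6 85 A0.
Offset 15: leading byte 0xF1 = 11110001 → 4-byte char #7 = F1 BD B4 85.
Leading byte 0xF1 = 11110001 matches 11110xxx → 4-byte sequence.
Byte 1: 0xF1 = 11110001, payload 001 (3 bits).
Byte 2: 0xBD = 10111101 (10xxxxxx ✓), payload 111101.
Byte 3: 0xB4 = 10110100 (10xxxxxx ✓), payload 110100.
Byte 4: 0x85 = 10000101 (10xxxxxx ✓), payload 000101.
Concatenate: 001111101110100000101 = 0x7DD05 (21 bits → U+7DD05).

U+7DD05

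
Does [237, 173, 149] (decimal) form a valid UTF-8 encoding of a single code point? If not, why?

invalid (encodes a surrogate (U+D800–U+DFFF))

Structurally a 3-byte sequence; payload = 0xDB55.
But 0xDB55 is in U+D800–U+DFFF, the surrogate range. Surrogates are not Unicode scalar values and are forbidden in UTF-8.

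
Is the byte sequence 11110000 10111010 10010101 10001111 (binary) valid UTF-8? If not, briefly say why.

valid

Leading byte 0xF0 = 11110000 → 4-byte form.
Continuation bytes 0xBA=10111010, 0x95=10010101, 0x8F=10001111 all match 10xxxxxx.
Decoded value 0x3A54F is ≥ 0x10000 (shortest form) and not a surrogate.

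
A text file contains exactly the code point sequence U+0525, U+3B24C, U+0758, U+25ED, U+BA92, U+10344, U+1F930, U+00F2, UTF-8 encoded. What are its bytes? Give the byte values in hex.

U+0525: 2-byte form → D4 A5.
U+3B24C: 4-byte form → F0 BB 89 8C.
U+0758: 2-byte form → DD 98.
U+25ED: 3-byte form → E2 97 AD.
U+BA92: 3-byte form → EB AA 92.
U+10344: 4-byte form → F0 90 8D 84.
U+1F930: 4-byte form → F0 9F A4 B0.
U+00F2: 2-byte form → C3 B2.
Concatenated (24 bytes): D4 A5 F0 BB 89 8C DD 98 E2 97 AD EB AA 92 F0 90 8D 84 F0 9F A4 B0 C3 B2.

D4 A5 F0 BB 89 8C DD 98 E2 97 AD EB AA 92 F0 90 8D 84 F0 9F A4 B0 C3 B2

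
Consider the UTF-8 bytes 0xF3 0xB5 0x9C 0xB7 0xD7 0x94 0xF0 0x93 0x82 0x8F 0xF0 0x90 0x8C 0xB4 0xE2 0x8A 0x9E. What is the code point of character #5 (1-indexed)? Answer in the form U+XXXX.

Offset 0: leading byte 0xF3 = 11110011 → 4-byte char #1 = F3 B5 9C B7.
Offset 4: leading byte 0xD7 = 11010111 → 2-byte char #2 = D7 94.
Offset 6: leading byte 0xF0 = 11110000 → 4-byte char #3 = F0 93 82 8F.
Offset 10: leading byte 0xF0 = 11110000 → 4-byte char #4 = F0 90 8C B4.
Offset 14: leading byte 0xE2 = 11100010 → 3-byte char #5 = E2 8A 9E.
Leading byte 0xE2 = 11100010 matches 1110xxxx → 3-byte sequence.
Byte 1: 0xE2 = 11100010, payload 0010 (4 bits).
Byte 2: 0x8A = 10001010 (10xxxxxx ✓), payload 001010.
Byte 3: 0x9E = 10011110 (10xxxxxx ✓), payload 011110.
Concatenate: 0010001010011110 = 0x229E (16 bits → U+229E).

U+229E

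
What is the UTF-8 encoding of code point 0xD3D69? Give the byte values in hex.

U+D3D69 = 0xD3D69 = 867689 decimal. In range U+10000–U+10FFFF → 4-byte form: 11110xxx 10xxxxxx 10xxxxxx 10xxxxxx.
Binary (21 bits): 011010011110101101001.
Split 3+6+6+6: 011 | 010011 | 110101 | 101001.
Byte 1: 11110011 = 0xF3.
Byte 2: 10010011 = 0x93.
Byte 3: 10110101 = 0xB5.
Byte 4: 10101001 = 0xA9.

F3 93 B5 A9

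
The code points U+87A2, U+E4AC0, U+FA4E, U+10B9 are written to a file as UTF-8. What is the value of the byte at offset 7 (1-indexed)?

1-indexed offset 7 is 0-indexed offset 6.
U+87A2 → 3-byte form E8 9E A2 at offsets 0–2.
U+E4AC0 → 4-byte form F3 A4 AB 80 at offsets 3–6.
Offset 6 falls in char 2's range; it's byte 4 of F3 A4 AB 80 = 0x80.

0x80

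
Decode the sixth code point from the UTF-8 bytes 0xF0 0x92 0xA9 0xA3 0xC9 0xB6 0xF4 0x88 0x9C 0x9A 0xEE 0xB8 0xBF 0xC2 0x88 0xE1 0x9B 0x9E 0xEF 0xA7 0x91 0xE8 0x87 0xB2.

U+16DE

Offset 0: leading byte 0xF0 = 11110000 → 4-byte char #1 = F0 92 A9 A3.
Offset 4: leading byte 0xC9 = 11001001 → 2-byte char #2 = C9 B6.
Offset 6: leading byte 0xF4 = 11110100 → 4-byte char #3 = F4 88 9C 9A.
Offset 10: leading byte 0xEE = 11101110 → 3-byte char #4 = EE B8 BF.
Offset 13: leading byte 0xC2 = 11000010 → 2-byte char #5 = C2 88.
Offset 15: leading byte 0xE1 = 11100001 → 3-byte char #6 = E1 9B 9E.
Leading byte 0xE1 = 11100001 matches 1110xxxx → 3-byte sequence.
Byte 1: 0xE1 = 11100001, payload 0001 (4 bits).
Byte 2: 0x9B = 10011011 (10xxxxxx ✓), payload 011011.
Byte 3: 0x9E = 10011110 (10xxxxxx ✓), payload 011110.
Concatenate: 0001011011011110 = 0x16DE (16 bits → U+16DE).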